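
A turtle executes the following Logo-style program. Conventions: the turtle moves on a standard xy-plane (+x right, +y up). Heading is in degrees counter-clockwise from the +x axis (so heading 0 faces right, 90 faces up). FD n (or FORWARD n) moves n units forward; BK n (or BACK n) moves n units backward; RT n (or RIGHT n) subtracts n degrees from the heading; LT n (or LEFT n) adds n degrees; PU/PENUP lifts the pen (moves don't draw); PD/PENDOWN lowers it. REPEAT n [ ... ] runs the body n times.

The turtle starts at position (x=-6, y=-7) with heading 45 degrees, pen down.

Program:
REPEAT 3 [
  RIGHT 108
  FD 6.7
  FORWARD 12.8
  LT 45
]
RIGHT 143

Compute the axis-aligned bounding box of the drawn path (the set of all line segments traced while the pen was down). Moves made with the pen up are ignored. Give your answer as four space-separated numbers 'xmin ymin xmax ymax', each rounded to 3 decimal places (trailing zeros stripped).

Executing turtle program step by step:
Start: pos=(-6,-7), heading=45, pen down
REPEAT 3 [
  -- iteration 1/3 --
  RT 108: heading 45 -> 297
  FD 6.7: (-6,-7) -> (-2.958,-12.97) [heading=297, draw]
  FD 12.8: (-2.958,-12.97) -> (2.853,-24.375) [heading=297, draw]
  LT 45: heading 297 -> 342
  -- iteration 2/3 --
  RT 108: heading 342 -> 234
  FD 6.7: (2.853,-24.375) -> (-1.085,-29.795) [heading=234, draw]
  FD 12.8: (-1.085,-29.795) -> (-8.609,-40.15) [heading=234, draw]
  LT 45: heading 234 -> 279
  -- iteration 3/3 --
  RT 108: heading 279 -> 171
  FD 6.7: (-8.609,-40.15) -> (-15.227,-39.102) [heading=171, draw]
  FD 12.8: (-15.227,-39.102) -> (-27.869,-37.1) [heading=171, draw]
  LT 45: heading 171 -> 216
]
RT 143: heading 216 -> 73
Final: pos=(-27.869,-37.1), heading=73, 6 segment(s) drawn

Segment endpoints: x in {-27.869, -15.227, -8.609, -6, -2.958, -1.085, 2.853}, y in {-40.15, -39.102, -37.1, -29.795, -24.375, -12.97, -7}
xmin=-27.869, ymin=-40.15, xmax=2.853, ymax=-7

Answer: -27.869 -40.15 2.853 -7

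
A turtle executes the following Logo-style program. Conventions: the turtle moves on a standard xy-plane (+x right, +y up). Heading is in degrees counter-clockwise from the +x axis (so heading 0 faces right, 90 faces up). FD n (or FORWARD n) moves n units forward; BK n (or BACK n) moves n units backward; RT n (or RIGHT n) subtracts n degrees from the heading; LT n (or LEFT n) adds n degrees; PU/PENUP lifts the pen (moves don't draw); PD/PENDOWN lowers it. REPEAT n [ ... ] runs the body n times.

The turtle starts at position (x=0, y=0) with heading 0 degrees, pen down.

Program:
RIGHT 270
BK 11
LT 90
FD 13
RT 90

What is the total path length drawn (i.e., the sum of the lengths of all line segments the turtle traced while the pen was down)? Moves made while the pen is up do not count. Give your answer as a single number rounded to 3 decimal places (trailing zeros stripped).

Executing turtle program step by step:
Start: pos=(0,0), heading=0, pen down
RT 270: heading 0 -> 90
BK 11: (0,0) -> (0,-11) [heading=90, draw]
LT 90: heading 90 -> 180
FD 13: (0,-11) -> (-13,-11) [heading=180, draw]
RT 90: heading 180 -> 90
Final: pos=(-13,-11), heading=90, 2 segment(s) drawn

Segment lengths:
  seg 1: (0,0) -> (0,-11), length = 11
  seg 2: (0,-11) -> (-13,-11), length = 13
Total = 24

Answer: 24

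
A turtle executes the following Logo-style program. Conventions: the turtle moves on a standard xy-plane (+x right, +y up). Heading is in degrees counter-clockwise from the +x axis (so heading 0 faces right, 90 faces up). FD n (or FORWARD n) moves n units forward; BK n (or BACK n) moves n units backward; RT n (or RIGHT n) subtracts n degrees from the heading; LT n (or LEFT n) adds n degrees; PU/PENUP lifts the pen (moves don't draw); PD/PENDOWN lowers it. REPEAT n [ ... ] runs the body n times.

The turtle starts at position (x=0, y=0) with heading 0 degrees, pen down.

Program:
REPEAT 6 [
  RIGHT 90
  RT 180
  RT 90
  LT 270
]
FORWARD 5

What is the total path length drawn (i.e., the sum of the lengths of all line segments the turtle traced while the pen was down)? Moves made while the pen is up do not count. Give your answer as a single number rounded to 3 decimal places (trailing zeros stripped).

Executing turtle program step by step:
Start: pos=(0,0), heading=0, pen down
REPEAT 6 [
  -- iteration 1/6 --
  RT 90: heading 0 -> 270
  RT 180: heading 270 -> 90
  RT 90: heading 90 -> 0
  LT 270: heading 0 -> 270
  -- iteration 2/6 --
  RT 90: heading 270 -> 180
  RT 180: heading 180 -> 0
  RT 90: heading 0 -> 270
  LT 270: heading 270 -> 180
  -- iteration 3/6 --
  RT 90: heading 180 -> 90
  RT 180: heading 90 -> 270
  RT 90: heading 270 -> 180
  LT 270: heading 180 -> 90
  -- iteration 4/6 --
  RT 90: heading 90 -> 0
  RT 180: heading 0 -> 180
  RT 90: heading 180 -> 90
  LT 270: heading 90 -> 0
  -- iteration 5/6 --
  RT 90: heading 0 -> 270
  RT 180: heading 270 -> 90
  RT 90: heading 90 -> 0
  LT 270: heading 0 -> 270
  -- iteration 6/6 --
  RT 90: heading 270 -> 180
  RT 180: heading 180 -> 0
  RT 90: heading 0 -> 270
  LT 270: heading 270 -> 180
]
FD 5: (0,0) -> (-5,0) [heading=180, draw]
Final: pos=(-5,0), heading=180, 1 segment(s) drawn

Segment lengths:
  seg 1: (0,0) -> (-5,0), length = 5
Total = 5

Answer: 5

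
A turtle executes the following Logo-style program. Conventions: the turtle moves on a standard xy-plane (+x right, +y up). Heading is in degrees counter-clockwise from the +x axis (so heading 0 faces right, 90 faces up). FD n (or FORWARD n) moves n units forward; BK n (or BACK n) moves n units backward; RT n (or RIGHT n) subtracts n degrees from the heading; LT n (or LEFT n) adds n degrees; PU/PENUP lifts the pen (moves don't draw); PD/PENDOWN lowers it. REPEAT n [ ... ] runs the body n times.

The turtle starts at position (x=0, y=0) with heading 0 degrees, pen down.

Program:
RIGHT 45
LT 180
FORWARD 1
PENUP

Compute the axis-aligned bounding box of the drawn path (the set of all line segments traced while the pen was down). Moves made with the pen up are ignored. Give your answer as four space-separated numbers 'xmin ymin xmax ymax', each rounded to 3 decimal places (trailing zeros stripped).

Answer: -0.707 0 0 0.707

Derivation:
Executing turtle program step by step:
Start: pos=(0,0), heading=0, pen down
RT 45: heading 0 -> 315
LT 180: heading 315 -> 135
FD 1: (0,0) -> (-0.707,0.707) [heading=135, draw]
PU: pen up
Final: pos=(-0.707,0.707), heading=135, 1 segment(s) drawn

Segment endpoints: x in {-0.707, 0}, y in {0, 0.707}
xmin=-0.707, ymin=0, xmax=0, ymax=0.707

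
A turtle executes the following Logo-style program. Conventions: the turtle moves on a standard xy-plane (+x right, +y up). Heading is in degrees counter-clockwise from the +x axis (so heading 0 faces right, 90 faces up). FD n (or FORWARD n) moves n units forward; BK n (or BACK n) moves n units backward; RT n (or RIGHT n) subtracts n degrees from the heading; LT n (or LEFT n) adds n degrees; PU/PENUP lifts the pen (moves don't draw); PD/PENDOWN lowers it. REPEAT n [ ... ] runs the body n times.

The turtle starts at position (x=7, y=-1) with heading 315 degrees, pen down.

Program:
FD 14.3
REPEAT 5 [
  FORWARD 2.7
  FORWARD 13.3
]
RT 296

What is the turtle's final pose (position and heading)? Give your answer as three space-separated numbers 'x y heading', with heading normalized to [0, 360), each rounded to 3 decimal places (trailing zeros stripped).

Executing turtle program step by step:
Start: pos=(7,-1), heading=315, pen down
FD 14.3: (7,-1) -> (17.112,-11.112) [heading=315, draw]
REPEAT 5 [
  -- iteration 1/5 --
  FD 2.7: (17.112,-11.112) -> (19.021,-13.021) [heading=315, draw]
  FD 13.3: (19.021,-13.021) -> (28.425,-22.425) [heading=315, draw]
  -- iteration 2/5 --
  FD 2.7: (28.425,-22.425) -> (30.335,-24.335) [heading=315, draw]
  FD 13.3: (30.335,-24.335) -> (39.739,-33.739) [heading=315, draw]
  -- iteration 3/5 --
  FD 2.7: (39.739,-33.739) -> (41.648,-35.648) [heading=315, draw]
  FD 13.3: (41.648,-35.648) -> (51.053,-45.053) [heading=315, draw]
  -- iteration 4/5 --
  FD 2.7: (51.053,-45.053) -> (52.962,-46.962) [heading=315, draw]
  FD 13.3: (52.962,-46.962) -> (62.366,-56.366) [heading=315, draw]
  -- iteration 5/5 --
  FD 2.7: (62.366,-56.366) -> (64.276,-58.276) [heading=315, draw]
  FD 13.3: (64.276,-58.276) -> (73.68,-67.68) [heading=315, draw]
]
RT 296: heading 315 -> 19
Final: pos=(73.68,-67.68), heading=19, 11 segment(s) drawn

Answer: 73.68 -67.68 19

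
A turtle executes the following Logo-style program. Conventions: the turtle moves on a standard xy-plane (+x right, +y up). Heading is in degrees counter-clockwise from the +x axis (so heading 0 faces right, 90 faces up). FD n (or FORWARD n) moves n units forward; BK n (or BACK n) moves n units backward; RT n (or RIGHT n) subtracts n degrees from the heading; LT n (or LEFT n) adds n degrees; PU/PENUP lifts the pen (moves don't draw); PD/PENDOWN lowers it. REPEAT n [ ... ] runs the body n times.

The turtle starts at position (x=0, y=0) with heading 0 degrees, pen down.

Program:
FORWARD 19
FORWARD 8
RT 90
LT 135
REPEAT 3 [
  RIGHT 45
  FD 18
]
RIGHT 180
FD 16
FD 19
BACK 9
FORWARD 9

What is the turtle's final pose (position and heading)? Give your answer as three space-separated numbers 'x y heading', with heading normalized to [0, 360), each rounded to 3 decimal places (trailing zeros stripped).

Answer: 57.728 4.272 90

Derivation:
Executing turtle program step by step:
Start: pos=(0,0), heading=0, pen down
FD 19: (0,0) -> (19,0) [heading=0, draw]
FD 8: (19,0) -> (27,0) [heading=0, draw]
RT 90: heading 0 -> 270
LT 135: heading 270 -> 45
REPEAT 3 [
  -- iteration 1/3 --
  RT 45: heading 45 -> 0
  FD 18: (27,0) -> (45,0) [heading=0, draw]
  -- iteration 2/3 --
  RT 45: heading 0 -> 315
  FD 18: (45,0) -> (57.728,-12.728) [heading=315, draw]
  -- iteration 3/3 --
  RT 45: heading 315 -> 270
  FD 18: (57.728,-12.728) -> (57.728,-30.728) [heading=270, draw]
]
RT 180: heading 270 -> 90
FD 16: (57.728,-30.728) -> (57.728,-14.728) [heading=90, draw]
FD 19: (57.728,-14.728) -> (57.728,4.272) [heading=90, draw]
BK 9: (57.728,4.272) -> (57.728,-4.728) [heading=90, draw]
FD 9: (57.728,-4.728) -> (57.728,4.272) [heading=90, draw]
Final: pos=(57.728,4.272), heading=90, 9 segment(s) drawn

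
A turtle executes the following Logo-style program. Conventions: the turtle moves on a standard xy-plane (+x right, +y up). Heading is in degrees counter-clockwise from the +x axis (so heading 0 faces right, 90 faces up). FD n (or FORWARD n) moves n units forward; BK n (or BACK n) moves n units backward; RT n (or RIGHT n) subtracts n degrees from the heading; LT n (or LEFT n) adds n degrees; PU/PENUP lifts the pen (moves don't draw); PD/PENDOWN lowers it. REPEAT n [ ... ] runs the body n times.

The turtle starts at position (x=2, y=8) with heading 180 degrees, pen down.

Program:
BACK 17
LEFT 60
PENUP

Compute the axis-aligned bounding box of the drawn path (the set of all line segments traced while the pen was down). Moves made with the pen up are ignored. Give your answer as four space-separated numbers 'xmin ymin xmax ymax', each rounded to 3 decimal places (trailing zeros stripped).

Answer: 2 8 19 8

Derivation:
Executing turtle program step by step:
Start: pos=(2,8), heading=180, pen down
BK 17: (2,8) -> (19,8) [heading=180, draw]
LT 60: heading 180 -> 240
PU: pen up
Final: pos=(19,8), heading=240, 1 segment(s) drawn

Segment endpoints: x in {2, 19}, y in {8, 8}
xmin=2, ymin=8, xmax=19, ymax=8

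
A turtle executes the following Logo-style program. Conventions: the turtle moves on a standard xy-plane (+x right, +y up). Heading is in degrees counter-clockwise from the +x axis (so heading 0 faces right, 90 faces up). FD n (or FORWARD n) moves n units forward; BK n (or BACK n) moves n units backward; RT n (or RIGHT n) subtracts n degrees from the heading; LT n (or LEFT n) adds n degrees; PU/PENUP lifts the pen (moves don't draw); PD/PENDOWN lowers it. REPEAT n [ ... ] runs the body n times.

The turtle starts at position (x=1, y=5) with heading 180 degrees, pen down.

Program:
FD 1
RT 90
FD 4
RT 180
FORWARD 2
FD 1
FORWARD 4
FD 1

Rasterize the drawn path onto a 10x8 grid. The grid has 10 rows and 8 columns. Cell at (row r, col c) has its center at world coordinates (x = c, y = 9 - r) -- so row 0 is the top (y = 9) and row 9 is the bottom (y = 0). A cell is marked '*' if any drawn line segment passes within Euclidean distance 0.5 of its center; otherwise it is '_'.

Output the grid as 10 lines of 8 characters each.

Segment 0: (1,5) -> (0,5)
Segment 1: (0,5) -> (0,9)
Segment 2: (0,9) -> (0,7)
Segment 3: (0,7) -> (0,6)
Segment 4: (0,6) -> (0,2)
Segment 5: (0,2) -> (0,1)

Answer: *_______
*_______
*_______
*_______
**______
*_______
*_______
*_______
*_______
________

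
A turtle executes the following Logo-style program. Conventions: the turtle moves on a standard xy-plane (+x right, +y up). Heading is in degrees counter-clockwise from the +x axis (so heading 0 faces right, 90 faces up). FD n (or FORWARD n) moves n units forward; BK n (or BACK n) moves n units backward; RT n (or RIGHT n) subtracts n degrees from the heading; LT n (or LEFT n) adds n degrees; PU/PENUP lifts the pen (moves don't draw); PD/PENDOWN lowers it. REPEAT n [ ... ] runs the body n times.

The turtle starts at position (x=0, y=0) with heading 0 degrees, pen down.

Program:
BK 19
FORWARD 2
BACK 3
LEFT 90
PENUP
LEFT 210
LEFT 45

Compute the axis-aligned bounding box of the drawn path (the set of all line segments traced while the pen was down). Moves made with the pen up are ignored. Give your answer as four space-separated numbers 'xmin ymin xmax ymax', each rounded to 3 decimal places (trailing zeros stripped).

Executing turtle program step by step:
Start: pos=(0,0), heading=0, pen down
BK 19: (0,0) -> (-19,0) [heading=0, draw]
FD 2: (-19,0) -> (-17,0) [heading=0, draw]
BK 3: (-17,0) -> (-20,0) [heading=0, draw]
LT 90: heading 0 -> 90
PU: pen up
LT 210: heading 90 -> 300
LT 45: heading 300 -> 345
Final: pos=(-20,0), heading=345, 3 segment(s) drawn

Segment endpoints: x in {-20, -19, -17, 0}, y in {0}
xmin=-20, ymin=0, xmax=0, ymax=0

Answer: -20 0 0 0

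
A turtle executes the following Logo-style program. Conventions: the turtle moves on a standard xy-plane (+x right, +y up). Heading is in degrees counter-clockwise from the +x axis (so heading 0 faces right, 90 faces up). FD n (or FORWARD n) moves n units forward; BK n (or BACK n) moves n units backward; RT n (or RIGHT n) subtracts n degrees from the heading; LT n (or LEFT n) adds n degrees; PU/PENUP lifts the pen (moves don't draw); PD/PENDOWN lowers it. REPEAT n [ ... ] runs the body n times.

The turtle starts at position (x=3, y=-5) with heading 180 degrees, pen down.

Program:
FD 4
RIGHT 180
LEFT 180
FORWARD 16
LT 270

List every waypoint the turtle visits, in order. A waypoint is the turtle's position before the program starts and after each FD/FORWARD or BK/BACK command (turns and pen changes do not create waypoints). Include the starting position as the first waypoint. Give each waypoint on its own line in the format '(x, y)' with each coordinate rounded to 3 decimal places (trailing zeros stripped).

Answer: (3, -5)
(-1, -5)
(-17, -5)

Derivation:
Executing turtle program step by step:
Start: pos=(3,-5), heading=180, pen down
FD 4: (3,-5) -> (-1,-5) [heading=180, draw]
RT 180: heading 180 -> 0
LT 180: heading 0 -> 180
FD 16: (-1,-5) -> (-17,-5) [heading=180, draw]
LT 270: heading 180 -> 90
Final: pos=(-17,-5), heading=90, 2 segment(s) drawn
Waypoints (3 total):
(3, -5)
(-1, -5)
(-17, -5)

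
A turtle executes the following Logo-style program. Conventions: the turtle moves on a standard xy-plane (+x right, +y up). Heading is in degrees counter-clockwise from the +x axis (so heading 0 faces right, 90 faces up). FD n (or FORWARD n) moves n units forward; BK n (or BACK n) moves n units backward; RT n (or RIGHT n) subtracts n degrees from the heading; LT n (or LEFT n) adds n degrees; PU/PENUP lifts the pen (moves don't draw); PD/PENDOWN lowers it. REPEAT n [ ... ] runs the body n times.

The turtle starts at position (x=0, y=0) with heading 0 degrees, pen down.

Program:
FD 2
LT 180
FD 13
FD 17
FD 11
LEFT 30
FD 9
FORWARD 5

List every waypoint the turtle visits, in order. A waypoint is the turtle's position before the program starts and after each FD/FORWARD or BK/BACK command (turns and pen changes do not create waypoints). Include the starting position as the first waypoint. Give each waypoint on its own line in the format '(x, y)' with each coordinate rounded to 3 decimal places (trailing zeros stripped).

Executing turtle program step by step:
Start: pos=(0,0), heading=0, pen down
FD 2: (0,0) -> (2,0) [heading=0, draw]
LT 180: heading 0 -> 180
FD 13: (2,0) -> (-11,0) [heading=180, draw]
FD 17: (-11,0) -> (-28,0) [heading=180, draw]
FD 11: (-28,0) -> (-39,0) [heading=180, draw]
LT 30: heading 180 -> 210
FD 9: (-39,0) -> (-46.794,-4.5) [heading=210, draw]
FD 5: (-46.794,-4.5) -> (-51.124,-7) [heading=210, draw]
Final: pos=(-51.124,-7), heading=210, 6 segment(s) drawn
Waypoints (7 total):
(0, 0)
(2, 0)
(-11, 0)
(-28, 0)
(-39, 0)
(-46.794, -4.5)
(-51.124, -7)

Answer: (0, 0)
(2, 0)
(-11, 0)
(-28, 0)
(-39, 0)
(-46.794, -4.5)
(-51.124, -7)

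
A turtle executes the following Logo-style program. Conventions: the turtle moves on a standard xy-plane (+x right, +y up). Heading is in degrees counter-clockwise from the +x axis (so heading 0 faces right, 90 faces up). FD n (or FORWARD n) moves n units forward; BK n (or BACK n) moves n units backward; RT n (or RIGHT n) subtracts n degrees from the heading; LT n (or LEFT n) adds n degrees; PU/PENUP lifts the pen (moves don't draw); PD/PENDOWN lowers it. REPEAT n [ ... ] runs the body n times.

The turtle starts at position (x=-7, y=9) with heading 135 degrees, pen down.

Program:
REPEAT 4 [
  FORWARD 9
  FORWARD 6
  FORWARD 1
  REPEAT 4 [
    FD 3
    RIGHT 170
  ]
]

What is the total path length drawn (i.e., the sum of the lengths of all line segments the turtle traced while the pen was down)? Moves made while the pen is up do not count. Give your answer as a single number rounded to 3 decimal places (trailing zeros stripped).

Answer: 112

Derivation:
Executing turtle program step by step:
Start: pos=(-7,9), heading=135, pen down
REPEAT 4 [
  -- iteration 1/4 --
  FD 9: (-7,9) -> (-13.364,15.364) [heading=135, draw]
  FD 6: (-13.364,15.364) -> (-17.607,19.607) [heading=135, draw]
  FD 1: (-17.607,19.607) -> (-18.314,20.314) [heading=135, draw]
  REPEAT 4 [
    -- iteration 1/4 --
    FD 3: (-18.314,20.314) -> (-20.435,22.435) [heading=135, draw]
    RT 170: heading 135 -> 325
    -- iteration 2/4 --
    FD 3: (-20.435,22.435) -> (-17.978,20.714) [heading=325, draw]
    RT 170: heading 325 -> 155
    -- iteration 3/4 --
    FD 3: (-17.978,20.714) -> (-20.696,21.982) [heading=155, draw]
    RT 170: heading 155 -> 345
    -- iteration 4/4 --
    FD 3: (-20.696,21.982) -> (-17.799,21.206) [heading=345, draw]
    RT 170: heading 345 -> 175
  ]
  -- iteration 2/4 --
  FD 9: (-17.799,21.206) -> (-26.764,21.99) [heading=175, draw]
  FD 6: (-26.764,21.99) -> (-32.742,22.513) [heading=175, draw]
  FD 1: (-32.742,22.513) -> (-33.738,22.6) [heading=175, draw]
  REPEAT 4 [
    -- iteration 1/4 --
    FD 3: (-33.738,22.6) -> (-36.726,22.862) [heading=175, draw]
    RT 170: heading 175 -> 5
    -- iteration 2/4 --
    FD 3: (-36.726,22.862) -> (-33.738,23.123) [heading=5, draw]
    RT 170: heading 5 -> 195
    -- iteration 3/4 --
    FD 3: (-33.738,23.123) -> (-36.636,22.347) [heading=195, draw]
    RT 170: heading 195 -> 25
    -- iteration 4/4 --
    FD 3: (-36.636,22.347) -> (-33.917,23.615) [heading=25, draw]
    RT 170: heading 25 -> 215
  ]
  -- iteration 3/4 --
  FD 9: (-33.917,23.615) -> (-41.289,18.452) [heading=215, draw]
  FD 6: (-41.289,18.452) -> (-46.204,15.011) [heading=215, draw]
  FD 1: (-46.204,15.011) -> (-47.023,14.437) [heading=215, draw]
  REPEAT 4 [
    -- iteration 1/4 --
    FD 3: (-47.023,14.437) -> (-49.481,12.717) [heading=215, draw]
    RT 170: heading 215 -> 45
    -- iteration 2/4 --
    FD 3: (-49.481,12.717) -> (-47.359,14.838) [heading=45, draw]
    RT 170: heading 45 -> 235
    -- iteration 3/4 --
    FD 3: (-47.359,14.838) -> (-49.08,12.38) [heading=235, draw]
    RT 170: heading 235 -> 65
    -- iteration 4/4 --
    FD 3: (-49.08,12.38) -> (-47.812,15.099) [heading=65, draw]
    RT 170: heading 65 -> 255
  ]
  -- iteration 4/4 --
  FD 9: (-47.812,15.099) -> (-50.142,6.406) [heading=255, draw]
  FD 6: (-50.142,6.406) -> (-51.694,0.61) [heading=255, draw]
  FD 1: (-51.694,0.61) -> (-51.953,-0.355) [heading=255, draw]
  REPEAT 4 [
    -- iteration 1/4 --
    FD 3: (-51.953,-0.355) -> (-52.73,-3.253) [heading=255, draw]
    RT 170: heading 255 -> 85
    -- iteration 2/4 --
    FD 3: (-52.73,-3.253) -> (-52.468,-0.265) [heading=85, draw]
    RT 170: heading 85 -> 275
    -- iteration 3/4 --
    FD 3: (-52.468,-0.265) -> (-52.207,-3.253) [heading=275, draw]
    RT 170: heading 275 -> 105
    -- iteration 4/4 --
    FD 3: (-52.207,-3.253) -> (-52.983,-0.355) [heading=105, draw]
    RT 170: heading 105 -> 295
  ]
]
Final: pos=(-52.983,-0.355), heading=295, 28 segment(s) drawn

Segment lengths:
  seg 1: (-7,9) -> (-13.364,15.364), length = 9
  seg 2: (-13.364,15.364) -> (-17.607,19.607), length = 6
  seg 3: (-17.607,19.607) -> (-18.314,20.314), length = 1
  seg 4: (-18.314,20.314) -> (-20.435,22.435), length = 3
  seg 5: (-20.435,22.435) -> (-17.978,20.714), length = 3
  seg 6: (-17.978,20.714) -> (-20.696,21.982), length = 3
  seg 7: (-20.696,21.982) -> (-17.799,21.206), length = 3
  seg 8: (-17.799,21.206) -> (-26.764,21.99), length = 9
  seg 9: (-26.764,21.99) -> (-32.742,22.513), length = 6
  seg 10: (-32.742,22.513) -> (-33.738,22.6), length = 1
  seg 11: (-33.738,22.6) -> (-36.726,22.862), length = 3
  seg 12: (-36.726,22.862) -> (-33.738,23.123), length = 3
  seg 13: (-33.738,23.123) -> (-36.636,22.347), length = 3
  seg 14: (-36.636,22.347) -> (-33.917,23.615), length = 3
  seg 15: (-33.917,23.615) -> (-41.289,18.452), length = 9
  seg 16: (-41.289,18.452) -> (-46.204,15.011), length = 6
  seg 17: (-46.204,15.011) -> (-47.023,14.437), length = 1
  seg 18: (-47.023,14.437) -> (-49.481,12.717), length = 3
  seg 19: (-49.481,12.717) -> (-47.359,14.838), length = 3
  seg 20: (-47.359,14.838) -> (-49.08,12.38), length = 3
  seg 21: (-49.08,12.38) -> (-47.812,15.099), length = 3
  seg 22: (-47.812,15.099) -> (-50.142,6.406), length = 9
  seg 23: (-50.142,6.406) -> (-51.694,0.61), length = 6
  seg 24: (-51.694,0.61) -> (-51.953,-0.355), length = 1
  seg 25: (-51.953,-0.355) -> (-52.73,-3.253), length = 3
  seg 26: (-52.73,-3.253) -> (-52.468,-0.265), length = 3
  seg 27: (-52.468,-0.265) -> (-52.207,-3.253), length = 3
  seg 28: (-52.207,-3.253) -> (-52.983,-0.355), length = 3
Total = 112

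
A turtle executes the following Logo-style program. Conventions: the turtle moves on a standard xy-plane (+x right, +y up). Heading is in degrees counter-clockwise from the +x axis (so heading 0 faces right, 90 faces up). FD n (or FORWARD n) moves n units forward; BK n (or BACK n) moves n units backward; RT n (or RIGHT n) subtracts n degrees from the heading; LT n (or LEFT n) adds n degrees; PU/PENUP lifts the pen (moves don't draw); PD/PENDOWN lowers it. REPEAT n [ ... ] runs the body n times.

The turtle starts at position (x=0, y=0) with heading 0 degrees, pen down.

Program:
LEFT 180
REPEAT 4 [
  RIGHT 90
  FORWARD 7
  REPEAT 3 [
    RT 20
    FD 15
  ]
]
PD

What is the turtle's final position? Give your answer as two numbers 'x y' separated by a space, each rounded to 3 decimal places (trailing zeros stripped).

Executing turtle program step by step:
Start: pos=(0,0), heading=0, pen down
LT 180: heading 0 -> 180
REPEAT 4 [
  -- iteration 1/4 --
  RT 90: heading 180 -> 90
  FD 7: (0,0) -> (0,7) [heading=90, draw]
  REPEAT 3 [
    -- iteration 1/3 --
    RT 20: heading 90 -> 70
    FD 15: (0,7) -> (5.13,21.095) [heading=70, draw]
    -- iteration 2/3 --
    RT 20: heading 70 -> 50
    FD 15: (5.13,21.095) -> (14.772,32.586) [heading=50, draw]
    -- iteration 3/3 --
    RT 20: heading 50 -> 30
    FD 15: (14.772,32.586) -> (27.762,40.086) [heading=30, draw]
  ]
  -- iteration 2/4 --
  RT 90: heading 30 -> 300
  FD 7: (27.762,40.086) -> (31.262,34.024) [heading=300, draw]
  REPEAT 3 [
    -- iteration 1/3 --
    RT 20: heading 300 -> 280
    FD 15: (31.262,34.024) -> (33.867,19.252) [heading=280, draw]
    -- iteration 2/3 --
    RT 20: heading 280 -> 260
    FD 15: (33.867,19.252) -> (31.262,4.48) [heading=260, draw]
    -- iteration 3/3 --
    RT 20: heading 260 -> 240
    FD 15: (31.262,4.48) -> (23.762,-8.511) [heading=240, draw]
  ]
  -- iteration 3/4 --
  RT 90: heading 240 -> 150
  FD 7: (23.762,-8.511) -> (17.7,-5.011) [heading=150, draw]
  REPEAT 3 [
    -- iteration 1/3 --
    RT 20: heading 150 -> 130
    FD 15: (17.7,-5.011) -> (8.059,6.48) [heading=130, draw]
    -- iteration 2/3 --
    RT 20: heading 130 -> 110
    FD 15: (8.059,6.48) -> (2.928,20.575) [heading=110, draw]
    -- iteration 3/3 --
    RT 20: heading 110 -> 90
    FD 15: (2.928,20.575) -> (2.928,35.575) [heading=90, draw]
  ]
  -- iteration 4/4 --
  RT 90: heading 90 -> 0
  FD 7: (2.928,35.575) -> (9.928,35.575) [heading=0, draw]
  REPEAT 3 [
    -- iteration 1/3 --
    RT 20: heading 0 -> 340
    FD 15: (9.928,35.575) -> (24.024,30.445) [heading=340, draw]
    -- iteration 2/3 --
    RT 20: heading 340 -> 320
    FD 15: (24.024,30.445) -> (35.514,20.803) [heading=320, draw]
    -- iteration 3/3 --
    RT 20: heading 320 -> 300
    FD 15: (35.514,20.803) -> (43.014,7.813) [heading=300, draw]
  ]
]
PD: pen down
Final: pos=(43.014,7.813), heading=300, 16 segment(s) drawn

Answer: 43.014 7.813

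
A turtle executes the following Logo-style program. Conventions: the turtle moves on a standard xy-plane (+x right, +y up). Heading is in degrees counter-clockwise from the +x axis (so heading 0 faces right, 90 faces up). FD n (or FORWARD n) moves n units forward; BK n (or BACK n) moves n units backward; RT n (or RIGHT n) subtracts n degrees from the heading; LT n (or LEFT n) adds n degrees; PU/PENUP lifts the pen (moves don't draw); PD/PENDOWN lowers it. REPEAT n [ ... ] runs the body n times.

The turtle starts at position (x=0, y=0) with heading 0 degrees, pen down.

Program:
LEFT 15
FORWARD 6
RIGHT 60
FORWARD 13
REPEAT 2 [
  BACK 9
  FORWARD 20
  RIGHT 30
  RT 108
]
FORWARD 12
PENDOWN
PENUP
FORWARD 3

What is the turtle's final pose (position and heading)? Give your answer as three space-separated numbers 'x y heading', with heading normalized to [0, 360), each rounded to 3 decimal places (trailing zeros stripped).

Answer: 23.438 -5.402 39

Derivation:
Executing turtle program step by step:
Start: pos=(0,0), heading=0, pen down
LT 15: heading 0 -> 15
FD 6: (0,0) -> (5.796,1.553) [heading=15, draw]
RT 60: heading 15 -> 315
FD 13: (5.796,1.553) -> (14.988,-7.639) [heading=315, draw]
REPEAT 2 [
  -- iteration 1/2 --
  BK 9: (14.988,-7.639) -> (8.624,-1.276) [heading=315, draw]
  FD 20: (8.624,-1.276) -> (22.766,-15.418) [heading=315, draw]
  RT 30: heading 315 -> 285
  RT 108: heading 285 -> 177
  -- iteration 2/2 --
  BK 9: (22.766,-15.418) -> (31.754,-15.889) [heading=177, draw]
  FD 20: (31.754,-15.889) -> (11.781,-14.842) [heading=177, draw]
  RT 30: heading 177 -> 147
  RT 108: heading 147 -> 39
]
FD 12: (11.781,-14.842) -> (21.107,-7.29) [heading=39, draw]
PD: pen down
PU: pen up
FD 3: (21.107,-7.29) -> (23.438,-5.402) [heading=39, move]
Final: pos=(23.438,-5.402), heading=39, 7 segment(s) drawn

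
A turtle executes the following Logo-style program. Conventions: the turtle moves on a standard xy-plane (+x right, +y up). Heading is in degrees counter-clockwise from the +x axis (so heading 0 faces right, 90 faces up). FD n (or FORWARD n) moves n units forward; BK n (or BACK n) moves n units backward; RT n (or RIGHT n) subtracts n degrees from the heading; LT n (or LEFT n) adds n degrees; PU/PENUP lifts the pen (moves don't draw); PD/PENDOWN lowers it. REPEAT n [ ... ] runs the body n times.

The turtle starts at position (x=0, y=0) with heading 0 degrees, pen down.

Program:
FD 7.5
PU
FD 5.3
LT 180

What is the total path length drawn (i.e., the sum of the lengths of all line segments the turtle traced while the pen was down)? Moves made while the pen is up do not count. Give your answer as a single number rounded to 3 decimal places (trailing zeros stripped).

Answer: 7.5

Derivation:
Executing turtle program step by step:
Start: pos=(0,0), heading=0, pen down
FD 7.5: (0,0) -> (7.5,0) [heading=0, draw]
PU: pen up
FD 5.3: (7.5,0) -> (12.8,0) [heading=0, move]
LT 180: heading 0 -> 180
Final: pos=(12.8,0), heading=180, 1 segment(s) drawn

Segment lengths:
  seg 1: (0,0) -> (7.5,0), length = 7.5
Total = 7.5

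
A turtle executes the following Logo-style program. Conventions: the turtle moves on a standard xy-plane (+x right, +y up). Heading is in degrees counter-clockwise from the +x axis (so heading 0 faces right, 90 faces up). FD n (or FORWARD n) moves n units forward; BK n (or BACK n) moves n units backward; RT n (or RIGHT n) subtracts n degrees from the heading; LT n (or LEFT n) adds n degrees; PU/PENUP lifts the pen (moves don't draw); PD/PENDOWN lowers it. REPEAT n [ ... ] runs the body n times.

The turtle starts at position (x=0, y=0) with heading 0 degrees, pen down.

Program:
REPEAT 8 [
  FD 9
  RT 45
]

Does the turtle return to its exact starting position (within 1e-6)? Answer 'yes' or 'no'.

Answer: yes

Derivation:
Executing turtle program step by step:
Start: pos=(0,0), heading=0, pen down
REPEAT 8 [
  -- iteration 1/8 --
  FD 9: (0,0) -> (9,0) [heading=0, draw]
  RT 45: heading 0 -> 315
  -- iteration 2/8 --
  FD 9: (9,0) -> (15.364,-6.364) [heading=315, draw]
  RT 45: heading 315 -> 270
  -- iteration 3/8 --
  FD 9: (15.364,-6.364) -> (15.364,-15.364) [heading=270, draw]
  RT 45: heading 270 -> 225
  -- iteration 4/8 --
  FD 9: (15.364,-15.364) -> (9,-21.728) [heading=225, draw]
  RT 45: heading 225 -> 180
  -- iteration 5/8 --
  FD 9: (9,-21.728) -> (0,-21.728) [heading=180, draw]
  RT 45: heading 180 -> 135
  -- iteration 6/8 --
  FD 9: (0,-21.728) -> (-6.364,-15.364) [heading=135, draw]
  RT 45: heading 135 -> 90
  -- iteration 7/8 --
  FD 9: (-6.364,-15.364) -> (-6.364,-6.364) [heading=90, draw]
  RT 45: heading 90 -> 45
  -- iteration 8/8 --
  FD 9: (-6.364,-6.364) -> (0,0) [heading=45, draw]
  RT 45: heading 45 -> 0
]
Final: pos=(0,0), heading=0, 8 segment(s) drawn

Start position: (0, 0)
Final position: (0, 0)
Distance = 0; < 1e-6 -> CLOSED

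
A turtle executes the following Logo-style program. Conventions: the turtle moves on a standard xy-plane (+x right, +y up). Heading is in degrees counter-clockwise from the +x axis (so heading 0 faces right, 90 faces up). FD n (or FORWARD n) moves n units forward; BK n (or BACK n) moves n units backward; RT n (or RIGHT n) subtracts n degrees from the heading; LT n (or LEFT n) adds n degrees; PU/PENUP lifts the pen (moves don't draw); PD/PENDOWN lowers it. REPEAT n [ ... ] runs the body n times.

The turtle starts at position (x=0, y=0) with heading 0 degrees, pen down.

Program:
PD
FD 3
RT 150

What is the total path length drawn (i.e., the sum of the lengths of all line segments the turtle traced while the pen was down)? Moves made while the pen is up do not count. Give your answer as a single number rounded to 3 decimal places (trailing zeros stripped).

Answer: 3

Derivation:
Executing turtle program step by step:
Start: pos=(0,0), heading=0, pen down
PD: pen down
FD 3: (0,0) -> (3,0) [heading=0, draw]
RT 150: heading 0 -> 210
Final: pos=(3,0), heading=210, 1 segment(s) drawn

Segment lengths:
  seg 1: (0,0) -> (3,0), length = 3
Total = 3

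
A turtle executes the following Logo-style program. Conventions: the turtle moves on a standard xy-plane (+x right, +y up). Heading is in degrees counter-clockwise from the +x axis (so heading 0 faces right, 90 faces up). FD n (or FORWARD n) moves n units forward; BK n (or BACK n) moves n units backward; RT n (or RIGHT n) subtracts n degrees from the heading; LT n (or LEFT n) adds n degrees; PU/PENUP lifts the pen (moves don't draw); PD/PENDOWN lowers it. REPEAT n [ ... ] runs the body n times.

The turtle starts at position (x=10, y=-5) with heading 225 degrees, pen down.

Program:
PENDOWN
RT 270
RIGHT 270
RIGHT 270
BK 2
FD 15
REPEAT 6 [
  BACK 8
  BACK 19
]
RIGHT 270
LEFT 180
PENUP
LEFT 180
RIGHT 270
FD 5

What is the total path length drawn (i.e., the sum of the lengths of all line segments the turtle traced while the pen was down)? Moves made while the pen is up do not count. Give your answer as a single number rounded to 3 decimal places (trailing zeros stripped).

Answer: 179

Derivation:
Executing turtle program step by step:
Start: pos=(10,-5), heading=225, pen down
PD: pen down
RT 270: heading 225 -> 315
RT 270: heading 315 -> 45
RT 270: heading 45 -> 135
BK 2: (10,-5) -> (11.414,-6.414) [heading=135, draw]
FD 15: (11.414,-6.414) -> (0.808,4.192) [heading=135, draw]
REPEAT 6 [
  -- iteration 1/6 --
  BK 8: (0.808,4.192) -> (6.464,-1.464) [heading=135, draw]
  BK 19: (6.464,-1.464) -> (19.899,-14.899) [heading=135, draw]
  -- iteration 2/6 --
  BK 8: (19.899,-14.899) -> (25.556,-20.556) [heading=135, draw]
  BK 19: (25.556,-20.556) -> (38.991,-33.991) [heading=135, draw]
  -- iteration 3/6 --
  BK 8: (38.991,-33.991) -> (44.648,-39.648) [heading=135, draw]
  BK 19: (44.648,-39.648) -> (58.083,-53.083) [heading=135, draw]
  -- iteration 4/6 --
  BK 8: (58.083,-53.083) -> (63.74,-58.74) [heading=135, draw]
  BK 19: (63.74,-58.74) -> (77.175,-72.175) [heading=135, draw]
  -- iteration 5/6 --
  BK 8: (77.175,-72.175) -> (82.832,-77.832) [heading=135, draw]
  BK 19: (82.832,-77.832) -> (96.267,-91.267) [heading=135, draw]
  -- iteration 6/6 --
  BK 8: (96.267,-91.267) -> (101.924,-96.924) [heading=135, draw]
  BK 19: (101.924,-96.924) -> (115.359,-110.359) [heading=135, draw]
]
RT 270: heading 135 -> 225
LT 180: heading 225 -> 45
PU: pen up
LT 180: heading 45 -> 225
RT 270: heading 225 -> 315
FD 5: (115.359,-110.359) -> (118.894,-113.894) [heading=315, move]
Final: pos=(118.894,-113.894), heading=315, 14 segment(s) drawn

Segment lengths:
  seg 1: (10,-5) -> (11.414,-6.414), length = 2
  seg 2: (11.414,-6.414) -> (0.808,4.192), length = 15
  seg 3: (0.808,4.192) -> (6.464,-1.464), length = 8
  seg 4: (6.464,-1.464) -> (19.899,-14.899), length = 19
  seg 5: (19.899,-14.899) -> (25.556,-20.556), length = 8
  seg 6: (25.556,-20.556) -> (38.991,-33.991), length = 19
  seg 7: (38.991,-33.991) -> (44.648,-39.648), length = 8
  seg 8: (44.648,-39.648) -> (58.083,-53.083), length = 19
  seg 9: (58.083,-53.083) -> (63.74,-58.74), length = 8
  seg 10: (63.74,-58.74) -> (77.175,-72.175), length = 19
  seg 11: (77.175,-72.175) -> (82.832,-77.832), length = 8
  seg 12: (82.832,-77.832) -> (96.267,-91.267), length = 19
  seg 13: (96.267,-91.267) -> (101.924,-96.924), length = 8
  seg 14: (101.924,-96.924) -> (115.359,-110.359), length = 19
Total = 179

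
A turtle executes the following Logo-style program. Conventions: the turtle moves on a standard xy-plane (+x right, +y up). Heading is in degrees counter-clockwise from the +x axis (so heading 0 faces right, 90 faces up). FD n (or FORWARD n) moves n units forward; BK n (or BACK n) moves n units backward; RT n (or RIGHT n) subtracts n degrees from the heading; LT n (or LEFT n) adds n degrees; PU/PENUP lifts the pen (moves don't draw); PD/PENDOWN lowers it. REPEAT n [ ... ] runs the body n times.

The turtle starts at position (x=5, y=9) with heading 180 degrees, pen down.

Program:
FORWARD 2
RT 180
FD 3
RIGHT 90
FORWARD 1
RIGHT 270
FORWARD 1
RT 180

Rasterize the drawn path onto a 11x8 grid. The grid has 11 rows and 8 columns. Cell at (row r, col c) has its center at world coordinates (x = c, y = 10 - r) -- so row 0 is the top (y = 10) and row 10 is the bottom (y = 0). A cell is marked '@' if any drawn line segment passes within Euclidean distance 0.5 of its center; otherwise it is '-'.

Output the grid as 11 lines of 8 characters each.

Segment 0: (5,9) -> (3,9)
Segment 1: (3,9) -> (6,9)
Segment 2: (6,9) -> (6,8)
Segment 3: (6,8) -> (7,8)

Answer: --------
---@@@@-
------@@
--------
--------
--------
--------
--------
--------
--------
--------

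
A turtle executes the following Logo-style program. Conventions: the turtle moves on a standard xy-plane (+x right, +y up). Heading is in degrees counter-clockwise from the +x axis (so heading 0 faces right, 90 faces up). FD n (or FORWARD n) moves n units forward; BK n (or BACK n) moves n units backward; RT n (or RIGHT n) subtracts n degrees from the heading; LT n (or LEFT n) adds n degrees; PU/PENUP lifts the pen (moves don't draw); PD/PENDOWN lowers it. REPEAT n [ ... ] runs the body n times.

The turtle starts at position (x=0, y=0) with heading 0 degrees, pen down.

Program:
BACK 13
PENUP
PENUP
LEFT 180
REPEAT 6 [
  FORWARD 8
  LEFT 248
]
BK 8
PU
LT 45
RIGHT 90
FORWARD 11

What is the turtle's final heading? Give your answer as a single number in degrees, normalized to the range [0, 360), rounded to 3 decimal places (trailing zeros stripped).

Executing turtle program step by step:
Start: pos=(0,0), heading=0, pen down
BK 13: (0,0) -> (-13,0) [heading=0, draw]
PU: pen up
PU: pen up
LT 180: heading 0 -> 180
REPEAT 6 [
  -- iteration 1/6 --
  FD 8: (-13,0) -> (-21,0) [heading=180, move]
  LT 248: heading 180 -> 68
  -- iteration 2/6 --
  FD 8: (-21,0) -> (-18.003,7.417) [heading=68, move]
  LT 248: heading 68 -> 316
  -- iteration 3/6 --
  FD 8: (-18.003,7.417) -> (-12.248,1.86) [heading=316, move]
  LT 248: heading 316 -> 204
  -- iteration 4/6 --
  FD 8: (-12.248,1.86) -> (-19.557,-1.394) [heading=204, move]
  LT 248: heading 204 -> 92
  -- iteration 5/6 --
  FD 8: (-19.557,-1.394) -> (-19.836,6.601) [heading=92, move]
  LT 248: heading 92 -> 340
  -- iteration 6/6 --
  FD 8: (-19.836,6.601) -> (-12.318,3.865) [heading=340, move]
  LT 248: heading 340 -> 228
]
BK 8: (-12.318,3.865) -> (-6.965,9.81) [heading=228, move]
PU: pen up
LT 45: heading 228 -> 273
RT 90: heading 273 -> 183
FD 11: (-6.965,9.81) -> (-17.95,9.235) [heading=183, move]
Final: pos=(-17.95,9.235), heading=183, 1 segment(s) drawn

Answer: 183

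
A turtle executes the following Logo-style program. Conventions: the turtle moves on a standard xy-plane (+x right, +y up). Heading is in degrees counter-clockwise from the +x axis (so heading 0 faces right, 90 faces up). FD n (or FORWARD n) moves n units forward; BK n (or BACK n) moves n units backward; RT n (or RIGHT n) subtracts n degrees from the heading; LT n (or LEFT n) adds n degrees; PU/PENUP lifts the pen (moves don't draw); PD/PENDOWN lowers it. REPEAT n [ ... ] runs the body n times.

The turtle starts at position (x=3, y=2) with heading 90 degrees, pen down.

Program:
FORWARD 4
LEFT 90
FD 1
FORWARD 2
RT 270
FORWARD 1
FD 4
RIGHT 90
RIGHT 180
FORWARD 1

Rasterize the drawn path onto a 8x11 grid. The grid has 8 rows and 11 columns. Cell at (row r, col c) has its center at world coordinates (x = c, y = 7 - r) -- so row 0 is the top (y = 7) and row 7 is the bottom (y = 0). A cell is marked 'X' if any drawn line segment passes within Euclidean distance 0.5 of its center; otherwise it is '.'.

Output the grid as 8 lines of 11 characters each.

Segment 0: (3,2) -> (3,6)
Segment 1: (3,6) -> (2,6)
Segment 2: (2,6) -> (0,6)
Segment 3: (0,6) -> (0,5)
Segment 4: (0,5) -> (0,1)
Segment 5: (0,1) -> (1,1)

Answer: ...........
XXXX.......
X..X.......
X..X.......
X..X.......
X..X.......
XX.........
...........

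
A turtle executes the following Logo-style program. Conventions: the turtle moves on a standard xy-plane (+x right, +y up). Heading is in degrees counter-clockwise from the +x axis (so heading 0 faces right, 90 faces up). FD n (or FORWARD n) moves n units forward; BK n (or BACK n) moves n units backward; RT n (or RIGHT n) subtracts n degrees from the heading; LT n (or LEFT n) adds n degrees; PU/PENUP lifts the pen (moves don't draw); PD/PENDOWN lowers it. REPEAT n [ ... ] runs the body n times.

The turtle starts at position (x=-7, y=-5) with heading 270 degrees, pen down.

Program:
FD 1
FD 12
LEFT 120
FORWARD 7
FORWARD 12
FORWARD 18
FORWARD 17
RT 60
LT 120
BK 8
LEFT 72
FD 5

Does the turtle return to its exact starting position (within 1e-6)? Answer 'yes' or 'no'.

Answer: no

Derivation:
Executing turtle program step by step:
Start: pos=(-7,-5), heading=270, pen down
FD 1: (-7,-5) -> (-7,-6) [heading=270, draw]
FD 12: (-7,-6) -> (-7,-18) [heading=270, draw]
LT 120: heading 270 -> 30
FD 7: (-7,-18) -> (-0.938,-14.5) [heading=30, draw]
FD 12: (-0.938,-14.5) -> (9.454,-8.5) [heading=30, draw]
FD 18: (9.454,-8.5) -> (25.043,0.5) [heading=30, draw]
FD 17: (25.043,0.5) -> (39.765,9) [heading=30, draw]
RT 60: heading 30 -> 330
LT 120: heading 330 -> 90
BK 8: (39.765,9) -> (39.765,1) [heading=90, draw]
LT 72: heading 90 -> 162
FD 5: (39.765,1) -> (35.01,2.545) [heading=162, draw]
Final: pos=(35.01,2.545), heading=162, 8 segment(s) drawn

Start position: (-7, -5)
Final position: (35.01, 2.545)
Distance = 42.682; >= 1e-6 -> NOT closed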